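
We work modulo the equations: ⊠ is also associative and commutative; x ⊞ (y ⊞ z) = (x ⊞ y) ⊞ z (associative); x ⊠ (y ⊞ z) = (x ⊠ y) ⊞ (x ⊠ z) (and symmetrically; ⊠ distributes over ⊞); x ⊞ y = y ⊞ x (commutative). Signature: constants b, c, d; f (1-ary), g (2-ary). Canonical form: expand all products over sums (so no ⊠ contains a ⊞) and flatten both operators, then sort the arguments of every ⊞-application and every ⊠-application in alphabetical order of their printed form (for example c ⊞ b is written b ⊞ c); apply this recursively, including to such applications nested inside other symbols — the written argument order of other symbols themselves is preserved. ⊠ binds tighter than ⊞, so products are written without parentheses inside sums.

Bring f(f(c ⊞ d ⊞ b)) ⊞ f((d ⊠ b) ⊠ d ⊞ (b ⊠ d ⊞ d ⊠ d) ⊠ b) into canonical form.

Distribute:  f(f(b ⊞ c ⊞ d)) ⊞ f(b ⊠ b ⊠ d ⊞ b ⊠ d ⊠ d ⊞ b ⊠ d ⊠ d)
Order the arguments:  f(b ⊠ b ⊠ d ⊞ b ⊠ d ⊠ d ⊞ b ⊠ d ⊠ d) ⊞ f(f(b ⊞ c ⊞ d))

Answer: f(b ⊠ b ⊠ d ⊞ b ⊠ d ⊠ d ⊞ b ⊠ d ⊠ d) ⊞ f(f(b ⊞ c ⊞ d))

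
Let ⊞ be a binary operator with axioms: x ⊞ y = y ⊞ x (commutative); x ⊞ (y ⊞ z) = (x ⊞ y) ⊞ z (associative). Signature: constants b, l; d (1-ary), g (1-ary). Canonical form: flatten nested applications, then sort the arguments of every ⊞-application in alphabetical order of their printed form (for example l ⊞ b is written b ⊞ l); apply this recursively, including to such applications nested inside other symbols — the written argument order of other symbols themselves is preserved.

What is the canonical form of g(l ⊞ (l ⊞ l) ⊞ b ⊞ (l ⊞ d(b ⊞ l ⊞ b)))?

Work inside:  l ⊞ (l ⊞ l) ⊞ b ⊞ (l ⊞ d(b ⊞ l ⊞ b))
Merge nested applications:  l ⊞ l ⊞ l ⊞ b ⊞ l ⊞ d(b ⊞ l ⊞ b)
Canonicalize subterm:  d(b ⊞ l ⊞ b)  →  d(b ⊞ b ⊞ l)
Sort:  b ⊞ d(b ⊞ b ⊞ l) ⊞ l ⊞ l ⊞ l ⊞ l
Reassemble:  g(b ⊞ d(b ⊞ b ⊞ l) ⊞ l ⊞ l ⊞ l ⊞ l)

Answer: g(b ⊞ d(b ⊞ b ⊞ l) ⊞ l ⊞ l ⊞ l ⊞ l)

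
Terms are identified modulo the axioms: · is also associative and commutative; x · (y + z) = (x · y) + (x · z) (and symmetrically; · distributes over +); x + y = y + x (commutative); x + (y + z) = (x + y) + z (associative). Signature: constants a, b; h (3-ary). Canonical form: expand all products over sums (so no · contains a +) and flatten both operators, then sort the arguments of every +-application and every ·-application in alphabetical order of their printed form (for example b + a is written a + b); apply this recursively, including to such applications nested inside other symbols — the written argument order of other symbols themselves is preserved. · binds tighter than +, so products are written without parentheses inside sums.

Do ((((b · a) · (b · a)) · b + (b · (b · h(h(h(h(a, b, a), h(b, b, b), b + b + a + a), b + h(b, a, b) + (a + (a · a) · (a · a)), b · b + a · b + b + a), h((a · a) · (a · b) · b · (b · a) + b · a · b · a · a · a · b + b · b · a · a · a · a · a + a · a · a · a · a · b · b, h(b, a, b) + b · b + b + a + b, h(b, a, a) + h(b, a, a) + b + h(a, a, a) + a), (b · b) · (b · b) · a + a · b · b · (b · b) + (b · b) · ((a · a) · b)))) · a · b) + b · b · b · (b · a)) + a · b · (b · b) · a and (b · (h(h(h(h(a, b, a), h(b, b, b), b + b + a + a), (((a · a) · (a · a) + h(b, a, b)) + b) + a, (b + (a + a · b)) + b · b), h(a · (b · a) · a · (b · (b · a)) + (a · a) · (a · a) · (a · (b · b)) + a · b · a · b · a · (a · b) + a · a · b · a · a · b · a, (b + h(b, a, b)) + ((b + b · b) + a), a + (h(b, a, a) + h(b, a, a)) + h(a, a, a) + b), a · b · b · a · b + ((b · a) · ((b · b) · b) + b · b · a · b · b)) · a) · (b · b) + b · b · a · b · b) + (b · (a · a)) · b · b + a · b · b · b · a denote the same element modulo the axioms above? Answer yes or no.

Answer: yes — both canonical forms are a · a · b · b · b + a · a · b · b · b + a · b · b · b · b + a · b · b · b · h(h(h(h(a, b, a), h(b, b, b), a + a + b + b), a + a · a · a · a + b + h(b, a, b), a + a · b + b + b · b), h(a · a · a · a · a · b · b + a · a · a · a · a · b · b + a · a · a · a · b · b · b + a · a · a · a · b · b · b, a + b + b + b · b + h(b, a, b), a + b + h(a, a, a) + h(b, a, a) + h(b, a, a)), a · a · b · b · b + a · b · b · b · b + a · b · b · b · b)

Derivation:
Left:  ((((b · a) · (b · a)) · b + (b · (b · h(h(h(h(a, b, a), h(b, b, b), b + b + a + a), b + h(b, a, b) + (a + (a · a) · (a · a)), b · b + a · b + b + a), h((a · a) · (a · b) · b · (b · a) + b · a · b · a · a · a · b + b · b · a · a · a · a · a + a · a · a · a · a · b · b, h(b, a, b) + b · b + b + a + b, h(b, a, a) + h(b, a, a) + b + h(a, a, a) + a), (b · b) · (b · b) · a + a · b · b · (b · b) + (b · b) · ((a · a) · b)))) · a · b) + b · b · b · (b · a)) + a · b · (b · b) · a
  Flatten:  a · a · b · b · b + a · b · b · b · h(h(h(h(a, b, a), h(b, b, b), a + a + b + b), a + a · a · a · a + b + h(b, a, b), a + a · b + b + b · b), h(a · a · a · a · a · b · b + a · a · a · a · a · b · b + a · a · a · a · b · b · b + a · a · a · a · b · b · b, a + b + b + b · b + h(b, a, b), a + b + h(a, a, a) + h(b, a, a) + h(b, a, a)), a · a · b · b · b + a · b · b · b · b + a · b · b · b · b) + a · b · b · b · b + a · a · b · b · b
  Sort arguments:  a · a · b · b · b + a · a · b · b · b + a · b · b · b · b + a · b · b · b · h(h(h(h(a, b, a), h(b, b, b), a + a + b + b), a + a · a · a · a + b + h(b, a, b), a + a · b + b + b · b), h(a · a · a · a · a · b · b + a · a · a · a · a · b · b + a · a · a · a · b · b · b + a · a · a · a · b · b · b, a + b + b + b · b + h(b, a, b), a + b + h(a, a, a) + h(b, a, a) + h(b, a, a)), a · a · b · b · b + a · b · b · b · b + a · b · b · b · b)
Right:  (b · (h(h(h(h(a, b, a), h(b, b, b), b + b + a + a), (((a · a) · (a · a) + h(b, a, b)) + b) + a, (b + (a + a · b)) + b · b), h(a · (b · a) · a · (b · (b · a)) + (a · a) · (a · a) · (a · (b · b)) + a · b · a · b · a · (a · b) + a · a · b · a · a · b · a, (b + h(b, a, b)) + ((b + b · b) + a), a + (h(b, a, a) + h(b, a, a)) + h(a, a, a) + b), a · b · b · a · b + ((b · a) · ((b · b) · b) + b · b · a · b · b)) · a) · (b · b) + b · b · a · b · b) + (b · (a · a)) · b · b + a · b · b · b · a
  Flatten:  a · b · b · b · h(h(h(h(a, b, a), h(b, b, b), a + a + b + b), a + a · a · a · a + b + h(b, a, b), a + a · b + b + b · b), h(a · a · a · a · a · b · b + a · a · a · a · a · b · b + a · a · a · a · b · b · b + a · a · a · a · b · b · b, a + b + b + b · b + h(b, a, b), a + b + h(a, a, a) + h(b, a, a) + h(b, a, a)), a · a · b · b · b + a · b · b · b · b + a · b · b · b · b) + a · b · b · b · b + a · a · b · b · b + a · a · b · b · b
  Order the arguments:  a · a · b · b · b + a · a · b · b · b + a · b · b · b · b + a · b · b · b · h(h(h(h(a, b, a), h(b, b, b), a + a + b + b), a + a · a · a · a + b + h(b, a, b), a + a · b + b + b · b), h(a · a · a · a · a · b · b + a · a · a · a · a · b · b + a · a · a · a · b · b · b + a · a · a · a · b · b · b, a + b + b + b · b + h(b, a, b), a + b + h(a, a, a) + h(b, a, a) + h(b, a, a)), a · a · b · b · b + a · b · b · b · b + a · b · b · b · b)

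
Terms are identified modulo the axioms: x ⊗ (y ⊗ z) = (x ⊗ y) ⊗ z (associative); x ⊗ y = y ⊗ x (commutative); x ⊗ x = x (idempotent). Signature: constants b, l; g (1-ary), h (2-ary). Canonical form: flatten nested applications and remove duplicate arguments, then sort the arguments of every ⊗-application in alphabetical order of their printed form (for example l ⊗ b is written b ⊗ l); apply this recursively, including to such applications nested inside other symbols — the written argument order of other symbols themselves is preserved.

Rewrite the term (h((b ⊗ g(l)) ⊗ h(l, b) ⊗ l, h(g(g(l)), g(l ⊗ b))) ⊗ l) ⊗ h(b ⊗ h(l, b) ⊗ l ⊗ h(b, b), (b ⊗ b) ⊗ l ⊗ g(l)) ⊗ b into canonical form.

Answer: b ⊗ h(b ⊗ g(l) ⊗ h(l, b) ⊗ l, h(g(g(l)), g(b ⊗ l))) ⊗ h(b ⊗ h(b, b) ⊗ h(l, b) ⊗ l, b ⊗ g(l) ⊗ l) ⊗ l

Derivation:
Flatten:  h((b ⊗ g(l)) ⊗ h(l, b) ⊗ l, h(g(g(l)), g(l ⊗ b))) ⊗ l ⊗ h(b ⊗ h(l, b) ⊗ l ⊗ h(b, b), (b ⊗ b) ⊗ l ⊗ g(l)) ⊗ b
Inside:  h((b ⊗ g(l)) ⊗ h(l, b) ⊗ l, h(g(g(l)), g(l ⊗ b)))  →  h(b ⊗ g(l) ⊗ h(l, b) ⊗ l, h(g(g(l)), g(b ⊗ l)))
Simplify inside:  h(b ⊗ h(l, b) ⊗ l ⊗ h(b, b), (b ⊗ b) ⊗ l ⊗ g(l))  →  h(b ⊗ h(b, b) ⊗ h(l, b) ⊗ l, b ⊗ g(l) ⊗ l)
Sort:  b ⊗ h(b ⊗ g(l) ⊗ h(l, b) ⊗ l, h(g(g(l)), g(b ⊗ l))) ⊗ h(b ⊗ h(b, b) ⊗ h(l, b) ⊗ l, b ⊗ g(l) ⊗ l) ⊗ l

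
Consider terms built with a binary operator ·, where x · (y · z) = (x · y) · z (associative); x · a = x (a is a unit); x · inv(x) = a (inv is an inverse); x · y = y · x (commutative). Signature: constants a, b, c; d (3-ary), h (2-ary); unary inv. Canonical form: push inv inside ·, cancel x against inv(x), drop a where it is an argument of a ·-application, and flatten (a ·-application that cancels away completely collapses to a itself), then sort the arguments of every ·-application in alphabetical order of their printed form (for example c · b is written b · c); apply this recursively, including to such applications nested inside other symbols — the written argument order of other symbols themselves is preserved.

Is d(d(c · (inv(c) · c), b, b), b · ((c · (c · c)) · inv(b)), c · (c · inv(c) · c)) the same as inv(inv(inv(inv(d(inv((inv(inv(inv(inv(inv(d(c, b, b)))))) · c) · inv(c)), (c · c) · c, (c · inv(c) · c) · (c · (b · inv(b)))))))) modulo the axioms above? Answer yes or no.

Answer: yes — both canonical forms are d(d(c, b, b), c · c · c, c · c)

Derivation:
Left:  d(d(c · (inv(c) · c), b, b), b · ((c · (c · c)) · inv(b)), c · (c · inv(c) · c))
  Work inside:  b · ((c · (c · c)) · inv(b))
  Cancel:  b cancels
  Combine occurrences:  c · c · c
  Rebuild:  d(d(c, b, b), c · c · c, c · c)
Right:  inv(inv(inv(inv(d(inv((inv(inv(inv(inv(inv(d(c, b, b)))))) · c) · inv(c)), (c · c) · c, (c · inv(c) · c) · (c · (b · inv(b))))))))
  Push inv inside:  distribute inv over · and collapse double inv
  Combine occurrences:  d(d(c, b, b), c · c · c, c · c)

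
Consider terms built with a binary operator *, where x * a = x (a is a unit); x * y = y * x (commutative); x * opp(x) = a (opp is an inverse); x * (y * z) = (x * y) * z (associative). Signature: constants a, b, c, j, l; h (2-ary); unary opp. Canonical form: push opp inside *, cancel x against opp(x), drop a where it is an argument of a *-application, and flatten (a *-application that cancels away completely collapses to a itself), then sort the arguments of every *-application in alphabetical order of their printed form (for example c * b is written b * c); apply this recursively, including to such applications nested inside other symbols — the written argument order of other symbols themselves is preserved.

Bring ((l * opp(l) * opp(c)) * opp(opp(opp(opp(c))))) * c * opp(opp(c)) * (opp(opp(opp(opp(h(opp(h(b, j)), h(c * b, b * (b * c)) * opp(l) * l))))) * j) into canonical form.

Push opp inside:  distribute opp over * and collapse double opp
Inverses cancel:  l cancels
Collect terms:  c * c * h(opp(h(b, j)), h(b * c, b * b * c)) * j

Answer: c * c * h(opp(h(b, j)), h(b * c, b * b * c)) * j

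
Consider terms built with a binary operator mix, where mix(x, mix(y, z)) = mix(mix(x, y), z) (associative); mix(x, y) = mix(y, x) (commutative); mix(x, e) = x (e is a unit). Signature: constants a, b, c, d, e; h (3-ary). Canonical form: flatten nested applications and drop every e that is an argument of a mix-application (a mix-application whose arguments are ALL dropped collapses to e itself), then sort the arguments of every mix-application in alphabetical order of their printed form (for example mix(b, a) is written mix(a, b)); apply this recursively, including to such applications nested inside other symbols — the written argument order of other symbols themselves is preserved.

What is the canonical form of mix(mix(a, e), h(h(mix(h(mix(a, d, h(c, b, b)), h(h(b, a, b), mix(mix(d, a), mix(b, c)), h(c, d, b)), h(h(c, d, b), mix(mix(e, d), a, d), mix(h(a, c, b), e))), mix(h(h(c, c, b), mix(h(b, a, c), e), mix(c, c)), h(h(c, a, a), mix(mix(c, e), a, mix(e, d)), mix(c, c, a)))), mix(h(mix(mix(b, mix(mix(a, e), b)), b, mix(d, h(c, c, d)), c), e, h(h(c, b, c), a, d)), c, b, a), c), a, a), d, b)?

Un-nest:  mix(a, e, h(h(mix(h(mix(a, d, h(c, b, b)), h(h(b, a, b), mix(mix(d, a), mix(b, c)), h(c, d, b)), h(h(c, d, b), mix(mix(e, d), a, d), mix(h(a, c, b), e))), mix(h(h(c, c, b), mix(h(b, a, c), e), mix(c, c)), h(h(c, a, a), mix(mix(c, e), a, mix(e, d)), mix(c, c, a)))), mix(h(mix(mix(b, mix(mix(a, e), b)), b, mix(d, h(c, c, d)), c), e, h(h(c, b, c), a, d)), c, b, a), c), a, a), d, b)
Canonicalize subterm:  h(h(mix(h(mix(a, d, h(c, b, b)), h(h(b, a, b), mix(mix(d, a), mix(b, c)), h(c, d, b)), h(h(c, d, b), mix(mix(e, d), a, d), mix(h(a, c, b), e))), mix(h(h(c, c, b), mix(h(b, a, c), e), mix(c, c)), h(h(c, a, a), mix(mix(c, e), a, mix(e, d)), mix(c, c, a)))), mix(h(mix(mix(b, mix(mix(a, e), b)), b, mix(d, h(c, c, d)), c), e, h(h(c, b, c), a, d)), c, b, a), c), a, a)  →  h(h(mix(h(h(c, a, a), mix(a, c, d), mix(a, c, c)), h(h(c, c, b), h(b, a, c), mix(c, c)), h(mix(a, d, h(c, b, b)), h(h(b, a, b), mix(a, b, c, d), h(c, d, b)), h(h(c, d, b), mix(a, d, d), h(a, c, b)))), mix(a, b, c, h(mix(a, b, b, b, c, d, h(c, c, d)), e, h(h(c, b, c), a, d))), c), a, a)
Unit:  drop e
Sort arguments:  mix(a, b, d, h(h(mix(h(h(c, a, a), mix(a, c, d), mix(a, c, c)), h(h(c, c, b), h(b, a, c), mix(c, c)), h(mix(a, d, h(c, b, b)), h(h(b, a, b), mix(a, b, c, d), h(c, d, b)), h(h(c, d, b), mix(a, d, d), h(a, c, b)))), mix(a, b, c, h(mix(a, b, b, b, c, d, h(c, c, d)), e, h(h(c, b, c), a, d))), c), a, a))

Answer: mix(a, b, d, h(h(mix(h(h(c, a, a), mix(a, c, d), mix(a, c, c)), h(h(c, c, b), h(b, a, c), mix(c, c)), h(mix(a, d, h(c, b, b)), h(h(b, a, b), mix(a, b, c, d), h(c, d, b)), h(h(c, d, b), mix(a, d, d), h(a, c, b)))), mix(a, b, c, h(mix(a, b, b, b, c, d, h(c, c, d)), e, h(h(c, b, c), a, d))), c), a, a))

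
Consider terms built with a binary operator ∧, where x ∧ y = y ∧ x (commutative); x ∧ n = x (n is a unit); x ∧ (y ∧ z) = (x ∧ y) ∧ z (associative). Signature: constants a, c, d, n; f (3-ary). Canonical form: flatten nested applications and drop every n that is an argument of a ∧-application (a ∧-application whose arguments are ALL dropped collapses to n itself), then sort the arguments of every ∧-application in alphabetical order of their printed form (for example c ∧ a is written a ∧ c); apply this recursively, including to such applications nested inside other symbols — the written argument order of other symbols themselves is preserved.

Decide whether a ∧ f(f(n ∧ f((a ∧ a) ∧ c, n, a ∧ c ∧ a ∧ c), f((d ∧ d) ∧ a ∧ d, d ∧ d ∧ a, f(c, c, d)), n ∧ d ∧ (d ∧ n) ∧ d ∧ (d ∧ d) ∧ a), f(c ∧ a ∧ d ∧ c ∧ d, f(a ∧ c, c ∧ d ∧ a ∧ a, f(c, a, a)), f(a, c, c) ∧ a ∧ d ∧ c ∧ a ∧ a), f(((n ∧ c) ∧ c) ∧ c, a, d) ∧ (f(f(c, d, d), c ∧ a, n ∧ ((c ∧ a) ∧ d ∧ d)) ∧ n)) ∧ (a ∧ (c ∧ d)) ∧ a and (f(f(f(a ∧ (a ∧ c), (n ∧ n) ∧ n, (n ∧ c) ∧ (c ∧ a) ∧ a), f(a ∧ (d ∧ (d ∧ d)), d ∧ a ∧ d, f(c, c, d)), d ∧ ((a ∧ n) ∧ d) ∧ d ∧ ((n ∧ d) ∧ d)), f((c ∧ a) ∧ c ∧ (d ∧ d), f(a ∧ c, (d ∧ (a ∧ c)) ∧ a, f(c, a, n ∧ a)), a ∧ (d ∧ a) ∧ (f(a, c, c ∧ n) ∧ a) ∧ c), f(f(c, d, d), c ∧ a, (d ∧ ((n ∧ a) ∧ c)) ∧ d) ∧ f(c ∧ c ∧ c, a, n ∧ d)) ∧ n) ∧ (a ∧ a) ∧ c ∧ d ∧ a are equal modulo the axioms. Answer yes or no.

Answer: yes — both canonical forms are a ∧ a ∧ a ∧ c ∧ d ∧ f(f(f(a ∧ a ∧ c, n, a ∧ a ∧ c ∧ c), f(a ∧ d ∧ d ∧ d, a ∧ d ∧ d, f(c, c, d)), a ∧ d ∧ d ∧ d ∧ d ∧ d), f(a ∧ c ∧ c ∧ d ∧ d, f(a ∧ c, a ∧ a ∧ c ∧ d, f(c, a, a)), a ∧ a ∧ a ∧ c ∧ d ∧ f(a, c, c)), f(c ∧ c ∧ c, a, d) ∧ f(f(c, d, d), a ∧ c, a ∧ c ∧ d ∧ d))

Derivation:
Left:  a ∧ f(f(n ∧ f((a ∧ a) ∧ c, n, a ∧ c ∧ a ∧ c), f((d ∧ d) ∧ a ∧ d, d ∧ d ∧ a, f(c, c, d)), n ∧ d ∧ (d ∧ n) ∧ d ∧ (d ∧ d) ∧ a), f(c ∧ a ∧ d ∧ c ∧ d, f(a ∧ c, c ∧ d ∧ a ∧ a, f(c, a, a)), f(a, c, c) ∧ a ∧ d ∧ c ∧ a ∧ a), f(((n ∧ c) ∧ c) ∧ c, a, d) ∧ (f(f(c, d, d), c ∧ a, n ∧ ((c ∧ a) ∧ d ∧ d)) ∧ n)) ∧ (a ∧ (c ∧ d)) ∧ a
  Merge nested applications:  a ∧ f(f(n ∧ f((a ∧ a) ∧ c, n, a ∧ c ∧ a ∧ c), f((d ∧ d) ∧ a ∧ d, d ∧ d ∧ a, f(c, c, d)), n ∧ d ∧ (d ∧ n) ∧ d ∧ (d ∧ d) ∧ a), f(c ∧ a ∧ d ∧ c ∧ d, f(a ∧ c, c ∧ d ∧ a ∧ a, f(c, a, a)), f(a, c, c) ∧ a ∧ d ∧ c ∧ a ∧ a), f(((n ∧ c) ∧ c) ∧ c, a, d) ∧ (f(f(c, d, d), c ∧ a, n ∧ ((c ∧ a) ∧ d ∧ d)) ∧ n)) ∧ a ∧ c ∧ d ∧ a
  Inside:  f(f(n ∧ f((a ∧ a) ∧ c, n, a ∧ c ∧ a ∧ c), f((d ∧ d) ∧ a ∧ d, d ∧ d ∧ a, f(c, c, d)), n ∧ d ∧ (d ∧ n) ∧ d ∧ (d ∧ d) ∧ a), f(c ∧ a ∧ d ∧ c ∧ d, f(a ∧ c, c ∧ d ∧ a ∧ a, f(c, a, a)), f(a, c, c) ∧ a ∧ d ∧ c ∧ a ∧ a), f(((n ∧ c) ∧ c) ∧ c, a, d) ∧ (f(f(c, d, d), c ∧ a, n ∧ ((c ∧ a) ∧ d ∧ d)) ∧ n))  →  f(f(f(a ∧ a ∧ c, n, a ∧ a ∧ c ∧ c), f(a ∧ d ∧ d ∧ d, a ∧ d ∧ d, f(c, c, d)), a ∧ d ∧ d ∧ d ∧ d ∧ d), f(a ∧ c ∧ c ∧ d ∧ d, f(a ∧ c, a ∧ a ∧ c ∧ d, f(c, a, a)), a ∧ a ∧ a ∧ c ∧ d ∧ f(a, c, c)), f(c ∧ c ∧ c, a, d) ∧ f(f(c, d, d), a ∧ c, a ∧ c ∧ d ∧ d))
  Sort arguments:  a ∧ a ∧ a ∧ c ∧ d ∧ f(f(f(a ∧ a ∧ c, n, a ∧ a ∧ c ∧ c), f(a ∧ d ∧ d ∧ d, a ∧ d ∧ d, f(c, c, d)), a ∧ d ∧ d ∧ d ∧ d ∧ d), f(a ∧ c ∧ c ∧ d ∧ d, f(a ∧ c, a ∧ a ∧ c ∧ d, f(c, a, a)), a ∧ a ∧ a ∧ c ∧ d ∧ f(a, c, c)), f(c ∧ c ∧ c, a, d) ∧ f(f(c, d, d), a ∧ c, a ∧ c ∧ d ∧ d))
Right:  (f(f(f(a ∧ (a ∧ c), (n ∧ n) ∧ n, (n ∧ c) ∧ (c ∧ a) ∧ a), f(a ∧ (d ∧ (d ∧ d)), d ∧ a ∧ d, f(c, c, d)), d ∧ ((a ∧ n) ∧ d) ∧ d ∧ ((n ∧ d) ∧ d)), f((c ∧ a) ∧ c ∧ (d ∧ d), f(a ∧ c, (d ∧ (a ∧ c)) ∧ a, f(c, a, n ∧ a)), a ∧ (d ∧ a) ∧ (f(a, c, c ∧ n) ∧ a) ∧ c), f(f(c, d, d), c ∧ a, (d ∧ ((n ∧ a) ∧ c)) ∧ d) ∧ f(c ∧ c ∧ c, a, n ∧ d)) ∧ n) ∧ (a ∧ a) ∧ c ∧ d ∧ a
  Un-nest:  f(f(f(a ∧ (a ∧ c), (n ∧ n) ∧ n, (n ∧ c) ∧ (c ∧ a) ∧ a), f(a ∧ (d ∧ (d ∧ d)), d ∧ a ∧ d, f(c, c, d)), d ∧ ((a ∧ n) ∧ d) ∧ d ∧ ((n ∧ d) ∧ d)), f((c ∧ a) ∧ c ∧ (d ∧ d), f(a ∧ c, (d ∧ (a ∧ c)) ∧ a, f(c, a, n ∧ a)), a ∧ (d ∧ a) ∧ (f(a, c, c ∧ n) ∧ a) ∧ c), f(f(c, d, d), c ∧ a, (d ∧ ((n ∧ a) ∧ c)) ∧ d) ∧ f(c ∧ c ∧ c, a, n ∧ d)) ∧ n ∧ a ∧ a ∧ c ∧ d ∧ a
  Simplify inside:  f(f(f(a ∧ (a ∧ c), (n ∧ n) ∧ n, (n ∧ c) ∧ (c ∧ a) ∧ a), f(a ∧ (d ∧ (d ∧ d)), d ∧ a ∧ d, f(c, c, d)), d ∧ ((a ∧ n) ∧ d) ∧ d ∧ ((n ∧ d) ∧ d)), f((c ∧ a) ∧ c ∧ (d ∧ d), f(a ∧ c, (d ∧ (a ∧ c)) ∧ a, f(c, a, n ∧ a)), a ∧ (d ∧ a) ∧ (f(a, c, c ∧ n) ∧ a) ∧ c), f(f(c, d, d), c ∧ a, (d ∧ ((n ∧ a) ∧ c)) ∧ d) ∧ f(c ∧ c ∧ c, a, n ∧ d))  →  f(f(f(a ∧ a ∧ c, n, a ∧ a ∧ c ∧ c), f(a ∧ d ∧ d ∧ d, a ∧ d ∧ d, f(c, c, d)), a ∧ d ∧ d ∧ d ∧ d ∧ d), f(a ∧ c ∧ c ∧ d ∧ d, f(a ∧ c, a ∧ a ∧ c ∧ d, f(c, a, a)), a ∧ a ∧ a ∧ c ∧ d ∧ f(a, c, c)), f(c ∧ c ∧ c, a, d) ∧ f(f(c, d, d), a ∧ c, a ∧ c ∧ d ∧ d))
  Drop the unit:  drop n
  Sort:  a ∧ a ∧ a ∧ c ∧ d ∧ f(f(f(a ∧ a ∧ c, n, a ∧ a ∧ c ∧ c), f(a ∧ d ∧ d ∧ d, a ∧ d ∧ d, f(c, c, d)), a ∧ d ∧ d ∧ d ∧ d ∧ d), f(a ∧ c ∧ c ∧ d ∧ d, f(a ∧ c, a ∧ a ∧ c ∧ d, f(c, a, a)), a ∧ a ∧ a ∧ c ∧ d ∧ f(a, c, c)), f(c ∧ c ∧ c, a, d) ∧ f(f(c, d, d), a ∧ c, a ∧ c ∧ d ∧ d))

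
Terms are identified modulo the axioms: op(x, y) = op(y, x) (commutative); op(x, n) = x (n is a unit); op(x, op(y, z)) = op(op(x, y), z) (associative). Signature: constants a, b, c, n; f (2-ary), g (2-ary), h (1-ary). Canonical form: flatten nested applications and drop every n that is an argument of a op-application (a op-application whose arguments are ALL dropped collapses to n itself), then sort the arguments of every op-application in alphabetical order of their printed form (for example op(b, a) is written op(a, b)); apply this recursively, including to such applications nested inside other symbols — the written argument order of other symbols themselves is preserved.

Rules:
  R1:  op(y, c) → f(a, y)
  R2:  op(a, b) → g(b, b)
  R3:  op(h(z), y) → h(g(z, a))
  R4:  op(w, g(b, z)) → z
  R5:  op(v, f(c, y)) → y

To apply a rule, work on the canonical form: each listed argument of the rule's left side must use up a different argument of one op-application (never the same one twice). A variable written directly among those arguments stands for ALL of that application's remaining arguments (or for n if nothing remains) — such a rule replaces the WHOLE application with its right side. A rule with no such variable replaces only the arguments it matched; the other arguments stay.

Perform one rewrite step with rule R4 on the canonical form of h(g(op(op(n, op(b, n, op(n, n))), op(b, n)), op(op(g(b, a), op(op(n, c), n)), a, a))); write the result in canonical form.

Answer: h(g(op(b, b), a))

Derivation:
Canonical form:  h(g(op(b, b), op(a, a, c, g(b, a))))
R4 matches:  uses g(b, a);  w := op(a, a, c), z := a
Every leftover argument binds to the variable; the entire application is replaced.
Giving:  h(g(op(b, b), a))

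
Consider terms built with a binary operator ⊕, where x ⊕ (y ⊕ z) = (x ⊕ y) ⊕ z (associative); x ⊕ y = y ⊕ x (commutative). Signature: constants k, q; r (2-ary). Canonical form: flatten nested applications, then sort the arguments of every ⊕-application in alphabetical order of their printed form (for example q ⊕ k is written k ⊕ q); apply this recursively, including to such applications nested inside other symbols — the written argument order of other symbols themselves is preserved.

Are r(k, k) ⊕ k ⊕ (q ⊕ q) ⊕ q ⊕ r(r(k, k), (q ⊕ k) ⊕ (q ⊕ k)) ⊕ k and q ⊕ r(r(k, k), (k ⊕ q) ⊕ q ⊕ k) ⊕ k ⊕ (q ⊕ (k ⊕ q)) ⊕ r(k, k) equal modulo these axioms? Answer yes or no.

Left:  r(k, k) ⊕ k ⊕ (q ⊕ q) ⊕ q ⊕ r(r(k, k), (q ⊕ k) ⊕ (q ⊕ k)) ⊕ k
  Flatten:  r(k, k) ⊕ k ⊕ q ⊕ q ⊕ q ⊕ r(r(k, k), (q ⊕ k) ⊕ (q ⊕ k)) ⊕ k
  Simplify inside:  r(r(k, k), (q ⊕ k) ⊕ (q ⊕ k))  →  r(r(k, k), k ⊕ k ⊕ q ⊕ q)
  Order the arguments:  k ⊕ k ⊕ q ⊕ q ⊕ q ⊕ r(k, k) ⊕ r(r(k, k), k ⊕ k ⊕ q ⊕ q)
Right:  q ⊕ r(r(k, k), (k ⊕ q) ⊕ q ⊕ k) ⊕ k ⊕ (q ⊕ (k ⊕ q)) ⊕ r(k, k)
  Merge nested applications:  q ⊕ r(r(k, k), (k ⊕ q) ⊕ q ⊕ k) ⊕ k ⊕ q ⊕ k ⊕ q ⊕ r(k, k)
  Canonicalize subterm:  r(r(k, k), (k ⊕ q) ⊕ q ⊕ k)  →  r(r(k, k), k ⊕ k ⊕ q ⊕ q)
  Order the arguments:  k ⊕ k ⊕ q ⊕ q ⊕ q ⊕ r(k, k) ⊕ r(r(k, k), k ⊕ k ⊕ q ⊕ q)

Answer: yes — both canonical forms are k ⊕ k ⊕ q ⊕ q ⊕ q ⊕ r(k, k) ⊕ r(r(k, k), k ⊕ k ⊕ q ⊕ q)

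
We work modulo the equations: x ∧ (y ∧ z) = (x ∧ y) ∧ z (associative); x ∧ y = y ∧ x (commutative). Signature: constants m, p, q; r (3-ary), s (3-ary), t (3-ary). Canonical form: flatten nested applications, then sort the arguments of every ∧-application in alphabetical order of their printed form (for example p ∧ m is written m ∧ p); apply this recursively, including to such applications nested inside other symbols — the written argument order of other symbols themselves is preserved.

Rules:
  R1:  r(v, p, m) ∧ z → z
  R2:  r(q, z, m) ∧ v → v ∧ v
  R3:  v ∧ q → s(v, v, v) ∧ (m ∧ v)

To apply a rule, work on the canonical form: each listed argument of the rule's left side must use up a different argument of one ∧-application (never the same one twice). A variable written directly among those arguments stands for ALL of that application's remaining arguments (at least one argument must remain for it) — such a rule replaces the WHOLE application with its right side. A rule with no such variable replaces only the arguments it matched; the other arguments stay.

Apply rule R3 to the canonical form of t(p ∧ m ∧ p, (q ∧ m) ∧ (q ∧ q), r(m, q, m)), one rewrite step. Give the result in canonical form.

Canonical form:  t(m ∧ p ∧ p, m ∧ q ∧ q ∧ q, r(m, q, m))
R3 matches:  uses q;  v := m ∧ q ∧ q
The variable takes the whole remainder — replace the entire application.
Result:  t(m ∧ p ∧ p, m ∧ m ∧ q ∧ q ∧ s(m ∧ q ∧ q, m ∧ q ∧ q, m ∧ q ∧ q), r(m, q, m))

Answer: t(m ∧ p ∧ p, m ∧ m ∧ q ∧ q ∧ s(m ∧ q ∧ q, m ∧ q ∧ q, m ∧ q ∧ q), r(m, q, m))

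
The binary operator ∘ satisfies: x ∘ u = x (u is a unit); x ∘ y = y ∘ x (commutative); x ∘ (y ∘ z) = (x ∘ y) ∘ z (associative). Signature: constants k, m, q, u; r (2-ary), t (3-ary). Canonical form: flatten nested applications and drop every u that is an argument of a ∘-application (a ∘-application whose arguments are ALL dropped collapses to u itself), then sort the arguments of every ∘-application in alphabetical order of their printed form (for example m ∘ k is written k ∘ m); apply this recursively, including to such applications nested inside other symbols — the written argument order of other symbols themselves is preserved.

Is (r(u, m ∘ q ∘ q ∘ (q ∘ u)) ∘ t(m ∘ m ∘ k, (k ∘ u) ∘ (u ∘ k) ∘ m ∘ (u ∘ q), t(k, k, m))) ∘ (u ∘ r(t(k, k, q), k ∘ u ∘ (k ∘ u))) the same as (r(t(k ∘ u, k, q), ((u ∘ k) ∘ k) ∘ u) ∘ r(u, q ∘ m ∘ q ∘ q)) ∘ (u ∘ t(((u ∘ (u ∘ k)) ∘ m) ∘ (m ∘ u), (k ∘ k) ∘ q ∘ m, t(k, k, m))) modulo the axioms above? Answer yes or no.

Left:  (r(u, m ∘ q ∘ q ∘ (q ∘ u)) ∘ t(m ∘ m ∘ k, (k ∘ u) ∘ (u ∘ k) ∘ m ∘ (u ∘ q), t(k, k, m))) ∘ (u ∘ r(t(k, k, q), k ∘ u ∘ (k ∘ u)))
  Un-nest:  r(u, m ∘ q ∘ q ∘ (q ∘ u)) ∘ t(m ∘ m ∘ k, (k ∘ u) ∘ (u ∘ k) ∘ m ∘ (u ∘ q), t(k, k, m)) ∘ u ∘ r(t(k, k, q), k ∘ u ∘ (k ∘ u))
  Canonicalize subterm:  r(u, m ∘ q ∘ q ∘ (q ∘ u))  →  r(u, m ∘ q ∘ q ∘ q)
  Canonicalize subterm:  t(m ∘ m ∘ k, (k ∘ u) ∘ (u ∘ k) ∘ m ∘ (u ∘ q), t(k, k, m))  →  t(k ∘ m ∘ m, k ∘ k ∘ m ∘ q, t(k, k, m))
  Inside:  r(t(k, k, q), k ∘ u ∘ (k ∘ u))  →  r(t(k, k, q), k ∘ k)
  Drop the unit:  drop u
  Sort arguments:  r(t(k, k, q), k ∘ k) ∘ r(u, m ∘ q ∘ q ∘ q) ∘ t(k ∘ m ∘ m, k ∘ k ∘ m ∘ q, t(k, k, m))
Right:  (r(t(k ∘ u, k, q), ((u ∘ k) ∘ k) ∘ u) ∘ r(u, q ∘ m ∘ q ∘ q)) ∘ (u ∘ t(((u ∘ (u ∘ k)) ∘ m) ∘ (m ∘ u), (k ∘ k) ∘ q ∘ m, t(k, k, m)))
  Merge nested applications:  r(t(k ∘ u, k, q), ((u ∘ k) ∘ k) ∘ u) ∘ r(u, q ∘ m ∘ q ∘ q) ∘ u ∘ t(((u ∘ (u ∘ k)) ∘ m) ∘ (m ∘ u), (k ∘ k) ∘ q ∘ m, t(k, k, m))
  Inside:  r(t(k ∘ u, k, q), ((u ∘ k) ∘ k) ∘ u)  →  r(t(k, k, q), k ∘ k)
  Canonicalize subterm:  r(u, q ∘ m ∘ q ∘ q)  →  r(u, m ∘ q ∘ q ∘ q)
  Simplify inside:  t(((u ∘ (u ∘ k)) ∘ m) ∘ (m ∘ u), (k ∘ k) ∘ q ∘ m, t(k, k, m))  →  t(k ∘ m ∘ m, k ∘ k ∘ m ∘ q, t(k, k, m))
  Drop the unit:  drop u
  Order the arguments:  r(t(k, k, q), k ∘ k) ∘ r(u, m ∘ q ∘ q ∘ q) ∘ t(k ∘ m ∘ m, k ∘ k ∘ m ∘ q, t(k, k, m))

Answer: yes — both canonical forms are r(t(k, k, q), k ∘ k) ∘ r(u, m ∘ q ∘ q ∘ q) ∘ t(k ∘ m ∘ m, k ∘ k ∘ m ∘ q, t(k, k, m))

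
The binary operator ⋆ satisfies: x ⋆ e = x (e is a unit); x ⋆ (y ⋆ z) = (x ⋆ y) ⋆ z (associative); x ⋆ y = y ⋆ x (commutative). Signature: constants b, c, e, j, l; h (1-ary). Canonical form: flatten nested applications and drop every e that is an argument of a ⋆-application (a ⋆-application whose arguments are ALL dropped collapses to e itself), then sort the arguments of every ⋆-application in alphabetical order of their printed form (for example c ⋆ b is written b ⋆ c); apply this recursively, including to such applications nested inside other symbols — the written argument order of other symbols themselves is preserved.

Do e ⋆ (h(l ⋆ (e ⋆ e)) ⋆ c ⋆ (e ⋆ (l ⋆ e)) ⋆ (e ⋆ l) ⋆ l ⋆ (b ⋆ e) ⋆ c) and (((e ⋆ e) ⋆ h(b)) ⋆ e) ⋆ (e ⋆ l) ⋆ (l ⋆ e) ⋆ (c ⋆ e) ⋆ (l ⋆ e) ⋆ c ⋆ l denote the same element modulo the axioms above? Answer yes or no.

Left:  e ⋆ (h(l ⋆ (e ⋆ e)) ⋆ c ⋆ (e ⋆ (l ⋆ e)) ⋆ (e ⋆ l) ⋆ l ⋆ (b ⋆ e) ⋆ c)
  Merge nested applications:  e ⋆ h(l ⋆ (e ⋆ e)) ⋆ c ⋆ e ⋆ l ⋆ e ⋆ e ⋆ l ⋆ l ⋆ b ⋆ e ⋆ c
  Simplify inside:  h(l ⋆ (e ⋆ e))  →  h(l)
  Units out:  drop e (×5)
  Order the arguments:  b ⋆ c ⋆ c ⋆ h(l) ⋆ l ⋆ l ⋆ l
Right:  (((e ⋆ e) ⋆ h(b)) ⋆ e) ⋆ (e ⋆ l) ⋆ (l ⋆ e) ⋆ (c ⋆ e) ⋆ (l ⋆ e) ⋆ c ⋆ l
  Merge nested applications:  e ⋆ e ⋆ h(b) ⋆ e ⋆ e ⋆ l ⋆ l ⋆ e ⋆ c ⋆ e ⋆ l ⋆ e ⋆ c ⋆ l
  Drop the unit:  drop e (×7)
  Sort:  c ⋆ c ⋆ h(b) ⋆ l ⋆ l ⋆ l ⋆ l

Answer: no — b ⋆ c ⋆ c ⋆ h(l) ⋆ l ⋆ l ⋆ l vs c ⋆ c ⋆ h(b) ⋆ l ⋆ l ⋆ l ⋆ l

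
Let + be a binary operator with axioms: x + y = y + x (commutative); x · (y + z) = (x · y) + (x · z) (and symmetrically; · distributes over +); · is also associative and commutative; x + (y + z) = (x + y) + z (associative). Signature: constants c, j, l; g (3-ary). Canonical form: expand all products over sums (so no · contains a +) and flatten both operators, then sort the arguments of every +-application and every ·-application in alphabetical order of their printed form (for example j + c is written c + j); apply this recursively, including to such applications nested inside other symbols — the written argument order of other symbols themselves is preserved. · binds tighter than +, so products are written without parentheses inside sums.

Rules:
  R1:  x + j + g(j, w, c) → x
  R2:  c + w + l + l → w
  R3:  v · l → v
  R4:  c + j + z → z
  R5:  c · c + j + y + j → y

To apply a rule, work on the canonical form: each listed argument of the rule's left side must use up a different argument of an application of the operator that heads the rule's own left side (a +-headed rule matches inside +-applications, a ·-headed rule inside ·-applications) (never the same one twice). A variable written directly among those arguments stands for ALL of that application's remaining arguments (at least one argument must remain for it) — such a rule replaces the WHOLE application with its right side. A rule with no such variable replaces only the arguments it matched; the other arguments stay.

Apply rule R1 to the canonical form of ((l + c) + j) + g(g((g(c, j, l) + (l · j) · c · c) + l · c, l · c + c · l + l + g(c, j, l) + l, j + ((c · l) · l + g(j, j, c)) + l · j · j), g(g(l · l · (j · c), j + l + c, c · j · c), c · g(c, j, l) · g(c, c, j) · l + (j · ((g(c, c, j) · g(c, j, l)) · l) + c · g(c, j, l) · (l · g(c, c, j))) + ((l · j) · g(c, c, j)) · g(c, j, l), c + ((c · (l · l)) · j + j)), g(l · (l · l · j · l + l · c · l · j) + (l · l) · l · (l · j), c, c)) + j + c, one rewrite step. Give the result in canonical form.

Answer: c + c + g(g(c · c · j · l + c · l + g(c, j, l), c · l + c · l + g(c, j, l) + l + l, c · l · l + j · j · l), g(g(c · j · l · l, c + j + l, c · c · j), c · g(c, c, j) · g(c, j, l) · l + c · g(c, c, j) · g(c, j, l) · l + g(c, c, j) · g(c, j, l) · j · l + g(c, c, j) · g(c, j, l) · j · l, c + c · j · l · l + j), g(c · j · l · l · l + j · l · l · l · l + j · l · l · l · l, c, c)) + j + j + l

Derivation:
Canonical form:  c + c + g(g(c · c · j · l + c · l + g(c, j, l), c · l + c · l + g(c, j, l) + l + l, c · l · l + g(j, j, c) + j + j · j · l), g(g(c · j · l · l, c + j + l, c · c · j), c · g(c, c, j) · g(c, j, l) · l + c · g(c, c, j) · g(c, j, l) · l + g(c, c, j) · g(c, j, l) · j · l + g(c, c, j) · g(c, j, l) · j · l, c + c · j · l · l + j), g(c · j · l · l · l + j · l · l · l · l + j · l · l · l · l, c, c)) + j + j + l
Match R1:  consume g(j, j, c), j;  w := j, x := c · l · l + j · j · l
Every leftover argument binds to the variable; the entire application is replaced.
New term:  c + c + g(g(c · c · j · l + c · l + g(c, j, l), c · l + c · l + g(c, j, l) + l + l, c · l · l + j · j · l), g(g(c · j · l · l, c + j + l, c · c · j), c · g(c, c, j) · g(c, j, l) · l + c · g(c, c, j) · g(c, j, l) · l + g(c, c, j) · g(c, j, l) · j · l + g(c, c, j) · g(c, j, l) · j · l, c + c · j · l · l + j), g(c · j · l · l · l + j · l · l · l · l + j · l · l · l · l, c, c)) + j + j + l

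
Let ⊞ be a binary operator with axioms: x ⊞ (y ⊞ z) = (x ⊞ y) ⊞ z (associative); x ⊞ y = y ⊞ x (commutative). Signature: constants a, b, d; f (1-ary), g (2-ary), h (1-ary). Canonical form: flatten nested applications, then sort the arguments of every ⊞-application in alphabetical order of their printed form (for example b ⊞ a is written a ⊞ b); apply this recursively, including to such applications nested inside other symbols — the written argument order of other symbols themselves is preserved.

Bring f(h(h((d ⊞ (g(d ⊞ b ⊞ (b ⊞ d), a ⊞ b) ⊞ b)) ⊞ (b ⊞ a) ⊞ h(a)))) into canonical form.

Focus inside:  (d ⊞ (g(d ⊞ b ⊞ (b ⊞ d), a ⊞ b) ⊞ b)) ⊞ (b ⊞ a) ⊞ h(a)
Flatten:  d ⊞ g(d ⊞ b ⊞ (b ⊞ d), a ⊞ b) ⊞ b ⊞ b ⊞ a ⊞ h(a)
Canonicalize subterm:  g(d ⊞ b ⊞ (b ⊞ d), a ⊞ b)  →  g(b ⊞ b ⊞ d ⊞ d, a ⊞ b)
Sort arguments:  a ⊞ b ⊞ b ⊞ d ⊞ g(b ⊞ b ⊞ d ⊞ d, a ⊞ b) ⊞ h(a)
Put back:  f(h(h(a ⊞ b ⊞ b ⊞ d ⊞ g(b ⊞ b ⊞ d ⊞ d, a ⊞ b) ⊞ h(a))))

Answer: f(h(h(a ⊞ b ⊞ b ⊞ d ⊞ g(b ⊞ b ⊞ d ⊞ d, a ⊞ b) ⊞ h(a))))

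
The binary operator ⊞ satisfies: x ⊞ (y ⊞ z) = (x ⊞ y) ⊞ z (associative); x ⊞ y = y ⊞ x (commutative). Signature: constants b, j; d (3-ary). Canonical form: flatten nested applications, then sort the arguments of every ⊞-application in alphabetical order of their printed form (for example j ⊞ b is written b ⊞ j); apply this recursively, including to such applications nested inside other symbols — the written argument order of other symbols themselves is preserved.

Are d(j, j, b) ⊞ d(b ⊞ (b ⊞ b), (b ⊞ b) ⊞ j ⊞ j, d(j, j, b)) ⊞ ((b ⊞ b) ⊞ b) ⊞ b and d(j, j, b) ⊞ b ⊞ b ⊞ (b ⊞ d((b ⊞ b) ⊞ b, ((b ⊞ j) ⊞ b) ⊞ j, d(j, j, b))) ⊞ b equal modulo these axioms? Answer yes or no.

Answer: yes — both canonical forms are b ⊞ b ⊞ b ⊞ b ⊞ d(b ⊞ b ⊞ b, b ⊞ b ⊞ j ⊞ j, d(j, j, b)) ⊞ d(j, j, b)

Derivation:
Left:  d(j, j, b) ⊞ d(b ⊞ (b ⊞ b), (b ⊞ b) ⊞ j ⊞ j, d(j, j, b)) ⊞ ((b ⊞ b) ⊞ b) ⊞ b
  Un-nest:  d(j, j, b) ⊞ d(b ⊞ (b ⊞ b), (b ⊞ b) ⊞ j ⊞ j, d(j, j, b)) ⊞ b ⊞ b ⊞ b ⊞ b
  Simplify inside:  d(b ⊞ (b ⊞ b), (b ⊞ b) ⊞ j ⊞ j, d(j, j, b))  →  d(b ⊞ b ⊞ b, b ⊞ b ⊞ j ⊞ j, d(j, j, b))
  Sort:  b ⊞ b ⊞ b ⊞ b ⊞ d(b ⊞ b ⊞ b, b ⊞ b ⊞ j ⊞ j, d(j, j, b)) ⊞ d(j, j, b)
Right:  d(j, j, b) ⊞ b ⊞ b ⊞ (b ⊞ d((b ⊞ b) ⊞ b, ((b ⊞ j) ⊞ b) ⊞ j, d(j, j, b))) ⊞ b
  Un-nest:  d(j, j, b) ⊞ b ⊞ b ⊞ b ⊞ d((b ⊞ b) ⊞ b, ((b ⊞ j) ⊞ b) ⊞ j, d(j, j, b)) ⊞ b
  Simplify inside:  d((b ⊞ b) ⊞ b, ((b ⊞ j) ⊞ b) ⊞ j, d(j, j, b))  →  d(b ⊞ b ⊞ b, b ⊞ b ⊞ j ⊞ j, d(j, j, b))
  Sort:  b ⊞ b ⊞ b ⊞ b ⊞ d(b ⊞ b ⊞ b, b ⊞ b ⊞ j ⊞ j, d(j, j, b)) ⊞ d(j, j, b)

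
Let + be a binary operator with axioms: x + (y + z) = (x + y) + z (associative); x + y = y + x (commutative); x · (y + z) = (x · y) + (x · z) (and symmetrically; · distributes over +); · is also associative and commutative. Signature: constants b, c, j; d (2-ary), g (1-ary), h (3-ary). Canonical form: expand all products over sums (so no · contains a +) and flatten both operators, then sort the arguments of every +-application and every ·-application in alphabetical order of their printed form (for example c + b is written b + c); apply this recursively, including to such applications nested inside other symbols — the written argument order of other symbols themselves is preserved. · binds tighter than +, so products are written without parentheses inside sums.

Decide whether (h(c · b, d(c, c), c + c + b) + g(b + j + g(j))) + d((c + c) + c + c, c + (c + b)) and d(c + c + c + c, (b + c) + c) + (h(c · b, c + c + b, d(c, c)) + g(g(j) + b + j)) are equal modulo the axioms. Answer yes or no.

Left:  (h(c · b, d(c, c), c + c + b) + g(b + j + g(j))) + d((c + c) + c + c, c + (c + b))
  Flatten:  h(b · c, d(c, c), b + c + c) + g(b + g(j) + j) + d(c + c + c + c, b + c + c)
  Order the arguments:  d(c + c + c + c, b + c + c) + g(b + g(j) + j) + h(b · c, d(c, c), b + c + c)
Right:  d(c + c + c + c, (b + c) + c) + (h(c · b, c + c + b, d(c, c)) + g(g(j) + b + j))
  Flatten:  d(c + c + c + c, b + c + c) + h(b · c, b + c + c, d(c, c)) + g(b + g(j) + j)
  Sort:  d(c + c + c + c, b + c + c) + g(b + g(j) + j) + h(b · c, b + c + c, d(c, c))

Answer: no — d(c + c + c + c, b + c + c) + g(b + g(j) + j) + h(b · c, d(c, c), b + c + c) vs d(c + c + c + c, b + c + c) + g(b + g(j) + j) + h(b · c, b + c + c, d(c, c))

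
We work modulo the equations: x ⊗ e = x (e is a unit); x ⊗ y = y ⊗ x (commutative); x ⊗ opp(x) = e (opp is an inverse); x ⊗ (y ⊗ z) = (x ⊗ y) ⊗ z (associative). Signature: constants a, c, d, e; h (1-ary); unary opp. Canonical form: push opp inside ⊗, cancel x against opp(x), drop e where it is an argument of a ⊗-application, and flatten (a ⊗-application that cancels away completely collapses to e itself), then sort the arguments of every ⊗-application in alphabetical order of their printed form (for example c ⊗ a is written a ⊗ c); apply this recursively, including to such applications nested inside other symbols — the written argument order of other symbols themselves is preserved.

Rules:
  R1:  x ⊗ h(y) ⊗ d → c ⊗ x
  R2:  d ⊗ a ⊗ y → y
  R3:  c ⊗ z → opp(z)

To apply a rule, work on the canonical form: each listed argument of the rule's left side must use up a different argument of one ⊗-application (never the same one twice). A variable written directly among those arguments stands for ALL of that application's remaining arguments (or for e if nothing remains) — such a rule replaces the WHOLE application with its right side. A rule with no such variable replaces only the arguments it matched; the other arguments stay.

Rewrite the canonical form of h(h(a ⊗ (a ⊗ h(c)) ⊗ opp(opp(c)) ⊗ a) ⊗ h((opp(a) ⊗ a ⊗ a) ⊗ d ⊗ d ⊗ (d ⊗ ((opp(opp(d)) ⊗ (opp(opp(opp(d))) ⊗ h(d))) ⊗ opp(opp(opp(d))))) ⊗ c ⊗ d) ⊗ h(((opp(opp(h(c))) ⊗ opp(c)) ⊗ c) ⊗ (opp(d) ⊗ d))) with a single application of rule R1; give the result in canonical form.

Answer: h(h(a ⊗ a ⊗ a ⊗ c ⊗ h(c)) ⊗ h(a ⊗ c ⊗ c ⊗ d ⊗ d) ⊗ h(h(c)))

Derivation:
Canonical form:  h(h(a ⊗ a ⊗ a ⊗ c ⊗ h(c)) ⊗ h(a ⊗ c ⊗ d ⊗ d ⊗ d ⊗ h(d)) ⊗ h(h(c)))
Apply R1:  consuming d, h(d);  x := a ⊗ c ⊗ d ⊗ d, y := d
The extension variable absorbs all remaining arguments, so the whole application is rewritten.
Result:  h(h(a ⊗ a ⊗ a ⊗ c ⊗ h(c)) ⊗ h(a ⊗ c ⊗ c ⊗ d ⊗ d) ⊗ h(h(c)))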